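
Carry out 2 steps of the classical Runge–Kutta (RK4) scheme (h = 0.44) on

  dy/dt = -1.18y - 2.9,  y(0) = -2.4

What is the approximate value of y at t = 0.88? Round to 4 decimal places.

-2.4372

RK4: k1 = f(t_n, y_n); k2 = f(t_n + h/2, y_n + (h/2)·k1); k3 = f(t_n + h/2, y_n + (h/2)·k2); k4 = f(t_n + h, y_n + h·k3); y_{n+1} = y_n + (h/6)·(k1 + 2k2 + 2k3 + k4).
t=0.000000, y=-2.400000:
  k1 = f(0.000000, -2.400000) = -0.068000
  k2 = f(0.220000, -2.414960) = -0.050347
  k3 = f(0.220000, -2.411076) = -0.054930
  k4 = f(0.440000, -2.424169) = -0.039480
  y ← -2.400000 + (0.44/6)·(k1 + 2k2 + 2k3 + k4) = -2.423323
t=0.440000, y=-2.423323:
  k1 = f(0.440000, -2.423323) = -0.040479
  k2 = f(0.660000, -2.432228) = -0.029971
  k3 = f(0.660000, -2.429916) = -0.032699
  k4 = f(0.880000, -2.437710) = -0.023502
  y ← -2.423323 + (0.44/6)·(k1 + 2k2 + 2k3 + k4) = -2.437206
y(0.88) ≈ -2.4372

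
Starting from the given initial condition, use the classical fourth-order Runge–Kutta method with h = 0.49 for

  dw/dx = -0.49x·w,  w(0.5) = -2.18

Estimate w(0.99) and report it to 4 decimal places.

-1.8229

RK4: k1 = f(x_n, w_n); k2 = f(x_n + h/2, w_n + (h/2)·k1); k3 = f(x_n + h/2, w_n + (h/2)·k2); k4 = f(x_n + h, w_n + h·k3); w_{n+1} = w_n + (h/6)·(k1 + 2k2 + 2k3 + k4).
x=0.500000, w=-2.180000:
  k1 = f(0.500000, -2.180000) = 0.534100
  k2 = f(0.745000, -2.049146) = 0.748041
  k3 = f(0.745000, -1.996730) = 0.728906
  k4 = f(0.990000, -1.822836) = 0.884258
  w ← -2.180000 + (0.49/6)·(k1 + 2k2 + 2k3 + k4) = -1.822933
w(0.99) ≈ -1.8229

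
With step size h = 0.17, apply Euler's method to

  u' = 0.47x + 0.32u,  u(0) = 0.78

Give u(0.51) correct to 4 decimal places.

Euler: u_{n+1} = u_n + h·f(x_n, u_n).
x=0.000000, u=0.780000: f=0.249600 → u ← 0.780000 + 0.17·0.249600 = 0.822432
x=0.170000, u=0.822432: f=0.343078 → u ← 0.822432 + 0.17·0.343078 = 0.880755
x=0.340000, u=0.880755: f=0.441642 → u ← 0.880755 + 0.17·0.441642 = 0.955834
u(0.51) ≈ 0.9558

0.9558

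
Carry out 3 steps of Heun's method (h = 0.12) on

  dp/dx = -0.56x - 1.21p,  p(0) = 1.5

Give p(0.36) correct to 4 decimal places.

Heun: k1 = f(x_n, p_n); k2 = f(x_n + h, p_n + h·k1); p_{n+1} = p_n + (h/2)·(k1 + k2).
x=0.000000, p=1.500000:
  k1 = f(0.000000, 1.500000) = -1.815000
  k2 = f(0.120000, 1.282200) = -1.618662
  p ← 1.500000 + (0.12/2)·(-1.815000 + (-1.618662)) = 1.293980
x=0.120000, p=1.293980:
  k1 = f(0.120000, 1.293980) = -1.632916
  k2 = f(0.240000, 1.098030) = -1.463017
  p ← 1.293980 + (0.12/2)·(-1.632916 + (-1.463017)) = 1.108224
x=0.240000, p=1.108224:
  k1 = f(0.240000, 1.108224) = -1.475351
  k2 = f(0.360000, 0.931182) = -1.328330
  p ← 1.108224 + (0.12/2)·(-1.475351 + (-1.328330)) = 0.940003
p(0.36) ≈ 0.9400

0.9400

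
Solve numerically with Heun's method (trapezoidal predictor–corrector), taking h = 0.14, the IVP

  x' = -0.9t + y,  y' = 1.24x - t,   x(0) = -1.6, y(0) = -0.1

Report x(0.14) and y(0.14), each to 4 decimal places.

Heun on (x,y): k1 = f(t_n, state_n); k2 = f(t_n + h, state_n + h·k1); state_{n+1} = state_n + (h/2)·(k1 + k2).
0.000000: (-1.600000, -0.100000)
  k1 = (-0.100000, -1.984000)
  predictor → (-1.614000, -0.377760)
  k2 = (-0.503760, -2.141360)
  → (-1.642263, -0.388775)
(x(0.14), y(0.14)) ≈ (-1.6423, -0.3888)

-1.6423, -0.3888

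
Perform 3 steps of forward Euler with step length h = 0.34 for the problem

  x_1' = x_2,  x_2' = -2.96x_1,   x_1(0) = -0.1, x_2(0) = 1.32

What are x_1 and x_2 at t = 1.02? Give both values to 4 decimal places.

1.1955, 0.2325

Euler on (x_1,x_2): x_1_{n+1} = x_1_n + h·x_1', x_2_{n+1} = x_2_n + h·x_2'.
0.000000: (-0.100000, 1.320000); f=(1.320000, 0.296000) → (0.348800, 1.420640)
0.340000: (0.348800, 1.420640); f=(1.420640, -1.032448) → (0.831818, 1.069608)
0.680000: (0.831818, 1.069608); f=(1.069608, -2.462180) → (1.195484, 0.232466)
(x_1(1.02), x_2(1.02)) ≈ (1.1955, 0.2325)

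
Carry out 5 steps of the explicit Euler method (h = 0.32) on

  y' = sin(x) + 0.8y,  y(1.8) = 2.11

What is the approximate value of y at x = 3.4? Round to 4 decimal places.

Euler: y_{n+1} = y_n + h·f(x_n, y_n).
x=1.800000, y=2.110000: f=2.661848 → y ← 2.110000 + 0.32·2.661848 = 2.961791
x=2.120000, y=2.961791: f=3.222373 → y ← 2.961791 + 0.32·3.222373 = 3.992951
x=2.440000, y=3.992951: f=3.839796 → y ← 3.992951 + 0.32·3.839796 = 5.221685
x=2.760000, y=5.221685: f=4.549747 → y ← 5.221685 + 0.32·4.549747 = 6.677604
x=3.080000, y=6.677604: f=5.403637 → y ← 6.677604 + 0.32·5.403637 = 8.406768
y(3.4) ≈ 8.4068

8.4068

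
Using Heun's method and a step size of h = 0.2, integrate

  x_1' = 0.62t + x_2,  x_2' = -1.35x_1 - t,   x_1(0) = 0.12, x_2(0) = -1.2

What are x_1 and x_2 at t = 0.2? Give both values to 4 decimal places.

-0.1108, -1.2200

Heun on (x_1,x_2): k1 = f(t_n, state_n); k2 = f(t_n + h, state_n + h·k1); state_{n+1} = state_n + (h/2)·(k1 + k2).
0.000000: (0.120000, -1.200000)
  k1 = (-1.200000, -0.162000)
  predictor → (-0.120000, -1.232400)
  k2 = (-1.108400, -0.038000)
  → (-0.110840, -1.220000)
(x_1(0.2), x_2(0.2)) ≈ (-0.1108, -1.2200)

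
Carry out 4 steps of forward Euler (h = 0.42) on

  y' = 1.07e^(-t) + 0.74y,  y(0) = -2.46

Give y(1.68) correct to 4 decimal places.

-5.3611

Euler: y_{n+1} = y_n + h·f(t_n, y_n).
t=0.000000, y=-2.460000: f=-0.750400 → y ← -2.460000 + 0.42·(-0.750400) = -2.775168
t=0.420000, y=-2.775168: f=-1.350584 → y ← -2.775168 + 0.42·(-1.350584) = -3.342413
t=0.840000, y=-3.342413: f=-2.011456 → y ← -3.342413 + 0.42·(-2.011456) = -4.187225
t=1.260000, y=-4.187225: f=-2.795036 → y ← -4.187225 + 0.42·(-2.795036) = -5.361140
y(1.68) ≈ -5.3611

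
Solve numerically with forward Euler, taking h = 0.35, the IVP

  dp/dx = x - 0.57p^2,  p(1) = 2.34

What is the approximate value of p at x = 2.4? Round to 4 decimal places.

Euler: p_{n+1} = p_n + h·f(x_n, p_n).
x=1.000000, p=2.340000: f=-2.121092 → p ← 2.340000 + 0.35·(-2.121092) = 1.597618
x=1.350000, p=1.597618: f=-0.104858 → p ← 1.597618 + 0.35·(-0.104858) = 1.560917
x=1.700000, p=1.560917: f=0.311216 → p ← 1.560917 + 0.35·0.311216 = 1.669843
x=2.050000, p=1.669843: f=0.460626 → p ← 1.669843 + 0.35·0.460626 = 1.831062
p(2.4) ≈ 1.8311

1.8311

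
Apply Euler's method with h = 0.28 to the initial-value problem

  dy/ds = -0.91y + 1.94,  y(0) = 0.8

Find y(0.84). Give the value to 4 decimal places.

Euler: y_{n+1} = y_n + h·f(s_n, y_n).
s=0.000000, y=0.800000: f=1.212000 → y ← 0.800000 + 0.28·1.212000 = 1.139360
s=0.280000, y=1.139360: f=0.903182 → y ← 1.139360 + 0.28·0.903182 = 1.392251
s=0.560000, y=1.392251: f=0.673052 → y ← 1.392251 + 0.28·0.673052 = 1.580705
y(0.84) ≈ 1.5807

1.5807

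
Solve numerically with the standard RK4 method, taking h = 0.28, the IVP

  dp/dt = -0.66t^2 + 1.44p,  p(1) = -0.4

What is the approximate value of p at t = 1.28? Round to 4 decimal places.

RK4: k1 = f(t_n, p_n); k2 = f(t_n + h/2, p_n + (h/2)·k1); k3 = f(t_n + h/2, p_n + (h/2)·k2); k4 = f(t_n + h, p_n + h·k3); p_{n+1} = p_n + (h/6)·(k1 + 2k2 + 2k3 + k4).
t=1.000000, p=-0.400000:
  k1 = f(1.000000, -0.400000) = -1.236000
  k2 = f(1.140000, -0.573040) = -1.682914
  k3 = f(1.140000, -0.635608) = -1.773011
  k4 = f(1.280000, -0.896443) = -2.372222
  p ← -0.400000 + (0.28/6)·(k1 + 2k2 + 2k3 + k4) = -0.890937
p(1.28) ≈ -0.8909

-0.8909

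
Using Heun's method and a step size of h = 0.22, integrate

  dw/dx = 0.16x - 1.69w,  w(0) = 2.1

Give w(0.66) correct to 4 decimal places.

0.7375

Heun: k1 = f(x_n, w_n); k2 = f(x_n + h, w_n + h·k1); w_{n+1} = w_n + (h/2)·(k1 + k2).
x=0.000000, w=2.100000:
  k1 = f(0.000000, 2.100000) = -3.549000
  k2 = f(0.220000, 1.319220) = -2.194282
  w ← 2.100000 + (0.22/2)·(-3.549000 + (-2.194282)) = 1.468239
x=0.220000, w=1.468239:
  k1 = f(0.220000, 1.468239) = -2.446124
  k2 = f(0.440000, 0.930092) = -1.501455
  w ← 1.468239 + (0.22/2)·(-2.446124 + (-1.501455)) = 1.034005
x=0.440000, w=1.034005:
  k1 = f(0.440000, 1.034005) = -1.677069
  k2 = f(0.660000, 0.665050) = -1.018335
  w ← 1.034005 + (0.22/2)·(-1.677069 + (-1.018335)) = 0.737511
w(0.66) ≈ 0.7375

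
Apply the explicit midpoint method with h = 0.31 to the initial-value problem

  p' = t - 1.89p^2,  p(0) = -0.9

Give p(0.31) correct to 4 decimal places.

-1.6098

Midpoint: k1 = f(t_n, p_n); k2 = f(t_n + h/2, p_n + (h/2)·k1); p_{n+1} = p_n + h·k2.
t=0.000000, p=-0.900000:
  k1 = f(0.000000, -0.900000) = -1.530900
  k2 = f(0.155000, -1.137290) = -2.289578
  p ← -0.900000 + 0.31·(-2.289578) = -1.609769
p(0.31) ≈ -1.6098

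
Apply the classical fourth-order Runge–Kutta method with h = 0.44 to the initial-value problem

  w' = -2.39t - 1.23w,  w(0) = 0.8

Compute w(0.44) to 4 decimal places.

RK4: k1 = f(t_n, w_n); k2 = f(t_n + h/2, w_n + (h/2)·k1); k3 = f(t_n + h/2, w_n + (h/2)·k2); k4 = f(t_n + h, w_n + h·k3); w_{n+1} = w_n + (h/6)·(k1 + 2k2 + 2k3 + k4).
t=0.000000, w=0.800000:
  k1 = f(0.000000, 0.800000) = -0.984000
  k2 = f(0.220000, 0.583520) = -1.243530
  k3 = f(0.220000, 0.526423) = -1.173301
  k4 = f(0.440000, 0.283748) = -1.400610
  w ← 0.800000 + (0.44/6)·(k1 + 2k2 + 2k3 + k4) = 0.270660
w(0.44) ≈ 0.2707

0.2707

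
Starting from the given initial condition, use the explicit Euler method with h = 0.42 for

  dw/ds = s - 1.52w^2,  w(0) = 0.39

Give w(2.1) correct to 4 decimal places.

1.0868

Euler: w_{n+1} = w_n + h·f(s_n, w_n).
s=0.000000, w=0.390000: f=-0.231192 → w ← 0.390000 + 0.42·(-0.231192) = 0.292899
s=0.420000, w=0.292899: f=0.289599 → w ← 0.292899 + 0.42·0.289599 = 0.414531
s=0.840000, w=0.414531: f=0.578809 → w ← 0.414531 + 0.42·0.578809 = 0.657631
s=1.260000, w=0.657631: f=0.602633 → w ← 0.657631 + 0.42·0.602633 = 0.910737
s=1.680000, w=0.910737: f=0.419249 → w ← 0.910737 + 0.42·0.419249 = 1.086821
w(2.1) ≈ 1.0868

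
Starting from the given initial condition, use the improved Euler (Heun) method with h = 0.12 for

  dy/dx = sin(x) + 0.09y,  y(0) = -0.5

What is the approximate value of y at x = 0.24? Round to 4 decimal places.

-0.4821

Heun: k1 = f(x_n, y_n); k2 = f(x_n + h, y_n + h·k1); y_{n+1} = y_n + (h/2)·(k1 + k2).
x=0.000000, y=-0.500000:
  k1 = f(0.000000, -0.500000) = -0.045000
  k2 = f(0.120000, -0.505400) = 0.074226
  y ← -0.500000 + (0.12/2)·(-0.045000 + 0.074226) = -0.498246
x=0.120000, y=-0.498246:
  k1 = f(0.120000, -0.498246) = 0.074870
  k2 = f(0.240000, -0.489262) = 0.193669
  y ← -0.498246 + (0.12/2)·(0.074870 + 0.193669) = -0.482134
y(0.24) ≈ -0.4821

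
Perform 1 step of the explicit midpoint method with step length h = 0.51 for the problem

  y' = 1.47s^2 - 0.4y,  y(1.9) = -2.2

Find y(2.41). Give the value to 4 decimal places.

Midpoint: k1 = f(s_n, y_n); k2 = f(s_n + h/2, y_n + (h/2)·k1); y_{n+1} = y_n + h·k2.
s=1.900000, y=-2.200000:
  k1 = f(1.900000, -2.200000) = 6.186700
  k2 = f(2.155000, -0.622392) = 7.075673
  y ← -2.200000 + 0.51·7.075673 = 1.408593
y(2.41) ≈ 1.4086

1.4086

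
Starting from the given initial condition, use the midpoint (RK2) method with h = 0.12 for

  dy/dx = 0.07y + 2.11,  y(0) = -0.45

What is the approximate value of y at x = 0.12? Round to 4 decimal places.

-0.1995

Midpoint: k1 = f(x_n, y_n); k2 = f(x_n + h/2, y_n + (h/2)·k1); y_{n+1} = y_n + h·k2.
x=0.000000, y=-0.450000:
  k1 = f(0.000000, -0.450000) = 2.078500
  k2 = f(0.060000, -0.325290) = 2.087230
  y ← -0.450000 + 0.12·2.087230 = -0.199532
y(0.12) ≈ -0.1995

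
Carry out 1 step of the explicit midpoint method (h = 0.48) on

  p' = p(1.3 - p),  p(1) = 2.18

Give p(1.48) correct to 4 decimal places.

1.8337

Midpoint: k1 = f(s_n, p_n); k2 = f(s_n + h/2, p_n + (h/2)·k1); p_{n+1} = p_n + h·k2.
s=1.000000, p=2.180000:
  k1 = f(1.000000, 2.180000) = -1.918400
  k2 = f(1.240000, 1.719584) = -0.721510
  p ← 2.180000 + 0.48·(-0.721510) = 1.833675
p(1.48) ≈ 1.8337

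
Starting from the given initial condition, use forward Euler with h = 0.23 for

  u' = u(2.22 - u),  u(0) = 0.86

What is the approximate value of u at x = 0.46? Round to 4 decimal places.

Euler: u_{n+1} = u_n + h·f(x_n, u_n).
x=0.000000, u=0.860000: f=1.169600 → u ← 0.860000 + 0.23·1.169600 = 1.129008
x=0.230000, u=1.129008: f=1.231739 → u ← 1.129008 + 0.23·1.231739 = 1.412308
u(0.46) ≈ 1.4123

1.4123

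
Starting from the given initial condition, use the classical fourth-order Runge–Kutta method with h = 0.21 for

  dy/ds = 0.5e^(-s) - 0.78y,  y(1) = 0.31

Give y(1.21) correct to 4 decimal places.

RK4: k1 = f(s_n, y_n); k2 = f(s_n + h/2, y_n + (h/2)·k1); k3 = f(s_n + h/2, y_n + (h/2)·k2); k4 = f(s_n + h, y_n + h·k3); y_{n+1} = y_n + (h/6)·(k1 + 2k2 + 2k3 + k4).
s=1.000000, y=0.310000:
  k1 = f(1.000000, 0.310000) = -0.057860
  k2 = f(1.105000, 0.303925) = -0.071456
  k3 = f(1.105000, 0.302497) = -0.070342
  k4 = f(1.210000, 0.295228) = -0.081179
  y ← 0.310000 + (0.21/6)·(k1 + 2k2 + 2k3 + k4) = 0.295208
y(1.21) ≈ 0.2952

0.2952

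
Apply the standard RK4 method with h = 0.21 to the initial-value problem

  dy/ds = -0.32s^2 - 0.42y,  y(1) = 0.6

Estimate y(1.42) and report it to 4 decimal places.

RK4: k1 = f(s_n, y_n); k2 = f(s_n + h/2, y_n + (h/2)·k1); k3 = f(s_n + h/2, y_n + (h/2)·k2); k4 = f(s_n + h, y_n + h·k3); y_{n+1} = y_n + (h/6)·(k1 + 2k2 + 2k3 + k4).
s=1.000000, y=0.600000:
  k1 = f(1.000000, 0.600000) = -0.572000
  k2 = f(1.105000, 0.539940) = -0.617503
  k3 = f(1.105000, 0.535162) = -0.615496
  k4 = f(1.210000, 0.470746) = -0.666225
  y ← 0.600000 + (0.21/6)·(k1 + 2k2 + 2k3 + k4) = 0.470352
s=1.210000, y=0.470352:
  k1 = f(1.210000, 0.470352) = -0.666060
  k2 = f(1.315000, 0.400416) = -0.721527
  k3 = f(1.315000, 0.394592) = -0.719081
  k4 = f(1.420000, 0.319345) = -0.779373
  y ← 0.470352 + (0.21/6)·(k1 + 2k2 + 2k3 + k4) = 0.318920
y(1.42) ≈ 0.3189

0.3189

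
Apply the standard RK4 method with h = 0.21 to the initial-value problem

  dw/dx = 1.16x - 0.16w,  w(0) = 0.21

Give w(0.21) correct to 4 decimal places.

RK4: k1 = f(x_n, w_n); k2 = f(x_n + h/2, w_n + (h/2)·k1); k3 = f(x_n + h/2, w_n + (h/2)·k2); k4 = f(x_n + h, w_n + h·k3); w_{n+1} = w_n + (h/6)·(k1 + 2k2 + 2k3 + k4).
x=0.000000, w=0.210000:
  k1 = f(0.000000, 0.210000) = -0.033600
  k2 = f(0.105000, 0.206472) = 0.088764
  k3 = f(0.105000, 0.219320) = 0.086709
  k4 = f(0.210000, 0.228209) = 0.207087
  w ← 0.210000 + (0.21/6)·(k1 + 2k2 + 2k3 + k4) = 0.228355
w(0.21) ≈ 0.2284

0.2284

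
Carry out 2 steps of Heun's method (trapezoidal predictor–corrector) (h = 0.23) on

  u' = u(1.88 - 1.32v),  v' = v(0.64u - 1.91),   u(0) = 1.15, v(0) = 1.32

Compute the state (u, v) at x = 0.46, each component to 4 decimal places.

1.4718, 0.7972

Heun on (u,v): k1 = f(x_n, state_n); k2 = f(x_n + h, state_n + h·k1); state_{n+1} = state_n + (h/2)·(k1 + k2).
0.000000: (1.150000, 1.320000)
  k1 = (0.158240, -1.549680)
  predictor → (1.186395, 0.963574)
  k2 = (0.721427, -1.108791)
  → (1.251162, 1.014276)
0.230000: (1.251162, 1.014276)
  k1 = (0.677074, -1.125092)
  predictor → (1.406889, 0.755505)
  k2 = (1.241908, -0.762751)
  → (1.471845, 0.797174)
(u(0.46), v(0.46)) ≈ (1.4718, 0.7972)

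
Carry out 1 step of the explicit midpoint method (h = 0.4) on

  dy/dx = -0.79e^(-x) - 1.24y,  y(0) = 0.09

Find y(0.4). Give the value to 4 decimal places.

-0.1239

Midpoint: k1 = f(x_n, y_n); k2 = f(x_n + h/2, y_n + (h/2)·k1); y_{n+1} = y_n + h·k2.
x=0.000000, y=0.090000:
  k1 = f(0.000000, 0.090000) = -0.901600
  k2 = f(0.200000, -0.090320) = -0.534800
  y ← 0.090000 + 0.4·(-0.534800) = -0.123920
y(0.4) ≈ -0.1239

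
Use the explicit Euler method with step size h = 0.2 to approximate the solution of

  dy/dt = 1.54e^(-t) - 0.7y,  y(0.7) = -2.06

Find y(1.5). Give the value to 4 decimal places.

Euler: y_{n+1} = y_n + h·f(t_n, y_n).
t=0.700000, y=-2.060000: f=2.206741 → y ← -2.060000 + 0.2·2.206741 = -1.618652
t=0.900000, y=-1.618652: f=1.759173 → y ← -1.618652 + 0.2·1.759173 = -1.266817
t=1.100000, y=-1.266817: f=1.399393 → y ← -1.266817 + 0.2·1.399393 = -0.986938
t=1.300000, y=-0.986938: f=1.110556 → y ← -0.986938 + 0.2·1.110556 = -0.764827
y(1.5) ≈ -0.7648

-0.7648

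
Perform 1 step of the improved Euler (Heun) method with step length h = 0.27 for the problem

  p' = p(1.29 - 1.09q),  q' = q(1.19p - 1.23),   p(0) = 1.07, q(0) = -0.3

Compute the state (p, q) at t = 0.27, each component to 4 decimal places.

1.6399, -0.3263

Heun on (p,q): k1 = f(t_n, state_n); k2 = f(t_n + h, state_n + h·k1); state_{n+1} = state_n + (h/2)·(k1 + k2).
0.000000: (1.070000, -0.300000)
  k1 = (1.730190, -0.012990)
  predictor → (1.537151, -0.303507)
  k2 = (2.491450, -0.181865)
  → (1.639921, -0.326305)
(p(0.27), q(0.27)) ≈ (1.6399, -0.3263)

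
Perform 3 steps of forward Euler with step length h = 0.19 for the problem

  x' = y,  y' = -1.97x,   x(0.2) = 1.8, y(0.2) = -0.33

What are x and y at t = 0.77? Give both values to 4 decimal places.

1.2323, -2.2329

Euler on (x,y): x_{n+1} = x_n + h·x', y_{n+1} = y_n + h·y'.
0.200000: (1.800000, -0.330000); f=(-0.330000, -3.546000) → (1.737300, -1.003740)
0.390000: (1.737300, -1.003740); f=(-1.003740, -3.422481) → (1.546589, -1.654011)
0.580000: (1.546589, -1.654011); f=(-1.654011, -3.046781) → (1.232327, -2.232900)
(x(0.77), y(0.77)) ≈ (1.2323, -2.2329)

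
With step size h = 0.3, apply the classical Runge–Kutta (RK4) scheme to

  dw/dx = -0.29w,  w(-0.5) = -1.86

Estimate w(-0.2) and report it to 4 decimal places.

RK4: k1 = f(x_n, w_n); k2 = f(x_n + h/2, w_n + (h/2)·k1); k3 = f(x_n + h/2, w_n + (h/2)·k2); k4 = f(x_n + h, w_n + h·k3); w_{n+1} = w_n + (h/6)·(k1 + 2k2 + 2k3 + k4).
x=-0.500000, w=-1.860000:
  k1 = f(-0.500000, -1.860000) = 0.539400
  k2 = f(-0.350000, -1.779090) = 0.515936
  k3 = f(-0.350000, -1.782610) = 0.516957
  k4 = f(-0.200000, -1.704913) = 0.494425
  w ← -1.860000 + (0.3/6)·(k1 + 2k2 + 2k3 + k4) = -1.705019
w(-0.2) ≈ -1.7050

-1.7050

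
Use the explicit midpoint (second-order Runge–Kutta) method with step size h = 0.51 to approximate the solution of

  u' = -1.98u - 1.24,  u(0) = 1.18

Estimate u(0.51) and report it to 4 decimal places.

Midpoint: k1 = f(s_n, u_n); k2 = f(s_n + h/2, u_n + (h/2)·k1); u_{n+1} = u_n + h·k2.
s=0.000000, u=1.180000:
  k1 = f(0.000000, 1.180000) = -3.576400
  k2 = f(0.255000, 0.268018) = -1.770676
  u ← 1.180000 + 0.51·(-1.770676) = 0.276955
u(0.51) ≈ 0.2770

0.2770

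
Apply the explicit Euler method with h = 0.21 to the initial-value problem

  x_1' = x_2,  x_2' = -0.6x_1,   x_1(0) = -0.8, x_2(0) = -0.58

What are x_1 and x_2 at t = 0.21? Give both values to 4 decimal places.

Euler on (x_1,x_2): x_1_{n+1} = x_1_n + h·x_1', x_2_{n+1} = x_2_n + h·x_2'.
0.000000: (-0.800000, -0.580000); f=(-0.580000, 0.480000) → (-0.921800, -0.479200)
(x_1(0.21), x_2(0.21)) ≈ (-0.9218, -0.4792)

-0.9218, -0.4792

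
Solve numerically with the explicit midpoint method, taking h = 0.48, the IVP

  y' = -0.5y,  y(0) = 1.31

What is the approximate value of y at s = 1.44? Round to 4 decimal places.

0.6429

Midpoint: k1 = f(s_n, y_n); k2 = f(s_n + h/2, y_n + (h/2)·k1); y_{n+1} = y_n + h·k2.
s=0.000000, y=1.310000:
  k1 = f(0.000000, 1.310000) = -0.655000
  k2 = f(0.240000, 1.152800) = -0.576400
  y ← 1.310000 + 0.48·(-0.576400) = 1.033328
s=0.480000, y=1.033328:
  k1 = f(0.480000, 1.033328) = -0.516664
  k2 = f(0.720000, 0.909329) = -0.454664
  y ← 1.033328 + 0.48·(-0.454664) = 0.815089
s=0.960000, y=0.815089:
  k1 = f(0.960000, 0.815089) = -0.407545
  k2 = f(1.200000, 0.717278) = -0.358639
  y ← 0.815089 + 0.48·(-0.358639) = 0.642942
y(1.44) ≈ 0.6429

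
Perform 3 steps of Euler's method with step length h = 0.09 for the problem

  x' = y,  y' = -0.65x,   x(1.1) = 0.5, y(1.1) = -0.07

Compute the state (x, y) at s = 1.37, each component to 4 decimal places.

Euler on (x,y): x_{n+1} = x_n + h·x', y_{n+1} = y_n + h·y'.
1.100000: (0.500000, -0.070000); f=(-0.070000, -0.325000) → (0.493700, -0.099250)
1.190000: (0.493700, -0.099250); f=(-0.099250, -0.320905) → (0.484768, -0.128131)
1.280000: (0.484768, -0.128131); f=(-0.128131, -0.315099) → (0.473236, -0.156490)
(x(1.37), y(1.37)) ≈ (0.4732, -0.1565)

0.4732, -0.1565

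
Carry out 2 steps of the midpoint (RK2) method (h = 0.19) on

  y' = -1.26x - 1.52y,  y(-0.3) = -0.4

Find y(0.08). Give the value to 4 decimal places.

-0.1978

Midpoint: k1 = f(x_n, y_n); k2 = f(x_n + h/2, y_n + (h/2)·k1); y_{n+1} = y_n + h·k2.
x=-0.300000, y=-0.400000:
  k1 = f(-0.300000, -0.400000) = 0.986000
  k2 = f(-0.205000, -0.306330) = 0.723922
  y ← -0.400000 + 0.19·0.723922 = -0.262455
x=-0.110000, y=-0.262455:
  k1 = f(-0.110000, -0.262455) = 0.537531
  k2 = f(-0.015000, -0.211389) = 0.340212
  y ← -0.262455 + 0.19·0.340212 = -0.197815
y(0.08) ≈ -0.1978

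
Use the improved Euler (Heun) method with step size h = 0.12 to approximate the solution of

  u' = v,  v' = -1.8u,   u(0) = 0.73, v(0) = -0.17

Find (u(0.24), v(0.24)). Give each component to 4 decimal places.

Heun on (u,v): k1 = f(x_n, state_n); k2 = f(x_n + h, state_n + h·k1); state_{n+1} = state_n + (h/2)·(k1 + k2).
0.000000: (0.730000, -0.170000)
  k1 = (-0.170000, -1.314000)
  predictor → (0.709600, -0.327680)
  k2 = (-0.327680, -1.277280)
  → (0.700139, -0.325477)
0.120000: (0.700139, -0.325477)
  k1 = (-0.325477, -1.260251)
  predictor → (0.661082, -0.476707)
  k2 = (-0.476707, -1.189948)
  → (0.652008, -0.472489)
(u(0.24), v(0.24)) ≈ (0.6520, -0.4725)

0.6520, -0.4725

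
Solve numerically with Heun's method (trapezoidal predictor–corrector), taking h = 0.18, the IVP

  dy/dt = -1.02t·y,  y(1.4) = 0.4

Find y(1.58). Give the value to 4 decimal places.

Heun: k1 = f(t_n, y_n); k2 = f(t_n + h, y_n + h·k1); y_{n+1} = y_n + (h/2)·(k1 + k2).
t=1.400000, y=0.400000:
  k1 = f(1.400000, 0.400000) = -0.571200
  k2 = f(1.580000, 0.297184) = -0.478942
  y ← 0.400000 + (0.18/2)·(-0.571200 + (-0.478942)) = 0.305487
y(1.58) ≈ 0.3055

0.3055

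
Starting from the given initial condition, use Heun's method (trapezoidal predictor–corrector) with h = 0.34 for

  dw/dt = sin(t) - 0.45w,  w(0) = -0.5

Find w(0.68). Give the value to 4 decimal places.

Heun: k1 = f(t_n, w_n); k2 = f(t_n + h, w_n + h·k1); w_{n+1} = w_n + (h/2)·(k1 + k2).
t=0.000000, w=-0.500000:
  k1 = f(0.000000, -0.500000) = 0.225000
  k2 = f(0.340000, -0.423500) = 0.524062
  w ← -0.500000 + (0.34/2)·(0.225000 + 0.524062) = -0.372659
t=0.340000, w=-0.372659:
  k1 = f(0.340000, -0.372659) = 0.501184
  k2 = f(0.680000, -0.202257) = 0.719809
  w ← -0.372659 + (0.34/2)·(0.501184 + 0.719809) = -0.165091
w(0.68) ≈ -0.1651

-0.1651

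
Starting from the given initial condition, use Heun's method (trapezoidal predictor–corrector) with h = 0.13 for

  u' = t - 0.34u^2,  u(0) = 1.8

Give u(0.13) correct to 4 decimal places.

1.6762

Heun: k1 = f(t_n, u_n); k2 = f(t_n + h, u_n + h·k1); u_{n+1} = u_n + (h/2)·(k1 + k2).
t=0.000000, u=1.800000:
  k1 = f(0.000000, 1.800000) = -1.101600
  k2 = f(0.130000, 1.656792) = -0.803286
  u ← 1.800000 + (0.13/2)·(-1.101600 + (-0.803286)) = 1.676182
u(0.13) ≈ 1.6762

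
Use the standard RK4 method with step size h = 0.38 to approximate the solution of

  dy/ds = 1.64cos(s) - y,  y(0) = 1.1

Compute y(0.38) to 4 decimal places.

1.2571

RK4: k1 = f(s_n, y_n); k2 = f(s_n + h/2, y_n + (h/2)·k1); k3 = f(s_n + h/2, y_n + (h/2)·k2); k4 = f(s_n + h, y_n + h·k3); y_{n+1} = y_n + (h/6)·(k1 + 2k2 + 2k3 + k4).
s=0.000000, y=1.100000:
  k1 = f(0.000000, 1.100000) = 0.540000
  k2 = f(0.190000, 1.202600) = 0.407887
  k3 = f(0.190000, 1.177499) = 0.432988
  k4 = f(0.380000, 1.264536) = 0.258474
  y ← 1.100000 + (0.38/6)·(k1 + 2k2 + 2k3 + k4) = 1.257081
y(0.38) ≈ 1.2571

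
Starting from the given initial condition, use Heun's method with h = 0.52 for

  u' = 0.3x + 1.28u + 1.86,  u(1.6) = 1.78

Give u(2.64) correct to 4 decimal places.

Heun: k1 = f(x_n, u_n); k2 = f(x_n + h, u_n + h·k1); u_{n+1} = u_n + (h/2)·(k1 + k2).
x=1.600000, u=1.780000:
  k1 = f(1.600000, 1.780000) = 4.618400
  k2 = f(2.120000, 4.181568) = 7.848407
  u ← 1.780000 + (0.52/2)·(4.618400 + 7.848407) = 5.021370
x=2.120000, u=5.021370:
  k1 = f(2.120000, 5.021370) = 8.923353
  k2 = f(2.640000, 9.661514) = 15.018737
  u ← 5.021370 + (0.52/2)·(8.923353 + 15.018737) = 11.246313
u(2.64) ≈ 11.2463

11.2463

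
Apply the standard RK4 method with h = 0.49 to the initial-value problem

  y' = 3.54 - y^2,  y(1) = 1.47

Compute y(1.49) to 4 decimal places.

1.7662

RK4: k1 = f(t_n, y_n); k2 = f(t_n + h/2, y_n + (h/2)·k1); k3 = f(t_n + h/2, y_n + (h/2)·k2); k4 = f(t_n + h, y_n + h·k3); y_{n+1} = y_n + (h/6)·(k1 + 2k2 + 2k3 + k4).
t=1.000000, y=1.470000:
  k1 = f(1.000000, 1.470000) = 1.379100
  k2 = f(1.245000, 1.807880) = 0.271572
  k3 = f(1.245000, 1.536535) = 1.179060
  k4 = f(1.490000, 2.047739) = -0.653237
  y ← 1.470000 + (0.49/6)·(k1 + 2k2 + 2k3 + k4) = 1.766215
y(1.49) ≈ 1.7662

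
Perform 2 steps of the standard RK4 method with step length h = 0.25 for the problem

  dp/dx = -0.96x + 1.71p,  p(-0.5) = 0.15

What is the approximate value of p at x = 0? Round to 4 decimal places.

0.5690

RK4: k1 = f(x_n, p_n); k2 = f(x_n + h/2, p_n + (h/2)·k1); k3 = f(x_n + h/2, p_n + (h/2)·k2); k4 = f(x_n + h, p_n + h·k3); p_{n+1} = p_n + (h/6)·(k1 + 2k2 + 2k3 + k4).
x=-0.500000, p=0.150000:
  k1 = f(-0.500000, 0.150000) = 0.736500
  k2 = f(-0.375000, 0.242062) = 0.773927
  k3 = f(-0.375000, 0.246741) = 0.781927
  k4 = f(-0.250000, 0.345482) = 0.830774
  p ← 0.150000 + (0.25/6)·(k1 + 2k2 + 2k3 + k4) = 0.344958
x=-0.250000, p=0.344958:
  k1 = f(-0.250000, 0.344958) = 0.829877
  k2 = f(-0.125000, 0.448692) = 0.887264
  k3 = f(-0.125000, 0.455866) = 0.899530
  k4 = f(0.000000, 0.569840) = 0.974427
  p ← 0.344958 + (0.25/6)·(k1 + 2k2 + 2k3 + k4) = 0.569036
p(0) ≈ 0.5690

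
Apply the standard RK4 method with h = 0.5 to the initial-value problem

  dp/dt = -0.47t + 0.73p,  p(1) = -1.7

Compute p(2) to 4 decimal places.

-4.5236

RK4: k1 = f(t_n, p_n); k2 = f(t_n + h/2, p_n + (h/2)·k1); k3 = f(t_n + h/2, p_n + (h/2)·k2); k4 = f(t_n + h, p_n + h·k3); p_{n+1} = p_n + (h/6)·(k1 + 2k2 + 2k3 + k4).
t=1.000000, p=-1.700000:
  k1 = f(1.000000, -1.700000) = -1.711000
  k2 = f(1.250000, -2.127750) = -2.140757
  k3 = f(1.250000, -2.235189) = -2.219188
  k4 = f(1.500000, -2.809594) = -2.756004
  p ← -1.700000 + (0.5/6)·(k1 + 2k2 + 2k3 + k4) = -2.798908
t=1.500000, p=-2.798908:
  k1 = f(1.500000, -2.798908) = -2.748203
  k2 = f(1.750000, -3.485959) = -3.367250
  k3 = f(1.750000, -3.640720) = -3.480226
  k4 = f(2.000000, -4.539021) = -4.253485
  p ← -2.798908 + (0.5/6)·(k1 + 2k2 + 2k3 + k4) = -4.523628
p(2) ≈ -4.5236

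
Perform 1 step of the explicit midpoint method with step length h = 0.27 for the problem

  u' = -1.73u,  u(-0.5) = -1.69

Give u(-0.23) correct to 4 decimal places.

-1.0850

Midpoint: k1 = f(s_n, u_n); k2 = f(s_n + h/2, u_n + (h/2)·k1); u_{n+1} = u_n + h·k2.
s=-0.500000, u=-1.690000:
  k1 = f(-0.500000, -1.690000) = 2.923700
  k2 = f(-0.365000, -1.295300) = 2.240870
  u ← -1.690000 + 0.27·2.240870 = -1.084965
u(-0.23) ≈ -1.0850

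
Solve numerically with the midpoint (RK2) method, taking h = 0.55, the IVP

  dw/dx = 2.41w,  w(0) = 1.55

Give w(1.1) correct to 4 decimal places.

Midpoint: k1 = f(x_n, w_n); k2 = f(x_n + h/2, w_n + (h/2)·k1); w_{n+1} = w_n + h·k2.
x=0.000000, w=1.550000:
  k1 = f(0.000000, 1.550000) = 3.735500
  k2 = f(0.275000, 2.577263) = 6.211203
  w ← 1.550000 + 0.55·6.211203 = 4.966161
x=0.550000, w=4.966161:
  k1 = f(0.550000, 4.966161) = 11.968449
  k2 = f(0.825000, 8.257485) = 19.900539
  w ← 4.966161 + 0.55·19.900539 = 15.911458
w(1.1) ≈ 15.9115

15.9115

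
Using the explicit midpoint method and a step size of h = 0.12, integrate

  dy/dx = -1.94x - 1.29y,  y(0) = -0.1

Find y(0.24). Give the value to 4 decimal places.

-0.1252

Midpoint: k1 = f(x_n, y_n); k2 = f(x_n + h/2, y_n + (h/2)·k1); y_{n+1} = y_n + h·k2.
x=0.000000, y=-0.100000:
  k1 = f(0.000000, -0.100000) = 0.129000
  k2 = f(0.060000, -0.092260) = 0.002615
  y ← -0.100000 + 0.12·0.002615 = -0.099686
x=0.120000, y=-0.099686:
  k1 = f(0.120000, -0.099686) = -0.104205
  k2 = f(0.180000, -0.105938) = -0.212539
  y ← -0.099686 + 0.12·(-0.212539) = -0.125191
y(0.24) ≈ -0.1252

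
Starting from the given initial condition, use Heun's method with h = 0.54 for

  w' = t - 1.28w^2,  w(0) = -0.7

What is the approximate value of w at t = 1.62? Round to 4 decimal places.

Heun: k1 = f(t_n, w_n); k2 = f(t_n + h, w_n + h·k1); w_{n+1} = w_n + (h/2)·(k1 + k2).
t=0.000000, w=-0.700000:
  k1 = f(0.000000, -0.700000) = -0.627200
  k2 = f(0.540000, -1.038688) = -0.840957
  w ← -0.700000 + (0.54/2)·(-0.627200 + (-0.840957)) = -1.096402
t=0.540000, w=-1.096402:
  k1 = f(0.540000, -1.096402) = -0.998686
  k2 = f(1.080000, -1.635693) = -2.344628
  w ← -1.096402 + (0.54/2)·(-0.998686 + (-2.344628)) = -1.999097
t=1.080000, w=-1.999097:
  k1 = f(1.080000, -1.999097) = -4.035379
  k2 = f(1.620000, -4.178202) = -20.725433
  w ← -1.999097 + (0.54/2)·(-4.035379 + (-20.725433)) = -8.684516
w(1.62) ≈ -8.6845

-8.6845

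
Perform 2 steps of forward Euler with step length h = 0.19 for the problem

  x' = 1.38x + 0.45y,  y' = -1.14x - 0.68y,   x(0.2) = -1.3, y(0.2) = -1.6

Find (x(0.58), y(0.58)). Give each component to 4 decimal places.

Euler on (x,y): x_{n+1} = x_n + h·x', y_{n+1} = y_n + h·y'.
0.200000: (-1.300000, -1.600000); f=(-2.514000, 2.570000) → (-1.777660, -1.111700)
0.390000: (-1.777660, -1.111700); f=(-2.953436, 2.782488) → (-2.338813, -0.583027)
(x(0.58), y(0.58)) ≈ (-2.3388, -0.5830)

-2.3388, -0.5830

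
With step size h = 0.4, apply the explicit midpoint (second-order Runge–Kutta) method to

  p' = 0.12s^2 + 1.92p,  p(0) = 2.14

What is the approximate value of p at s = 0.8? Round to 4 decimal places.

9.1312

Midpoint: k1 = f(s_n, p_n); k2 = f(s_n + h/2, p_n + (h/2)·k1); p_{n+1} = p_n + h·k2.
s=0.000000, p=2.140000:
  k1 = f(0.000000, 2.140000) = 4.108800
  k2 = f(0.200000, 2.961760) = 5.691379
  p ← 2.140000 + 0.4·5.691379 = 4.416552
s=0.400000, p=4.416552:
  k1 = f(0.400000, 4.416552) = 8.498979
  k2 = f(0.600000, 6.116348) = 11.786587
  p ← 4.416552 + 0.4·11.786587 = 9.131187
p(0.8) ≈ 9.1312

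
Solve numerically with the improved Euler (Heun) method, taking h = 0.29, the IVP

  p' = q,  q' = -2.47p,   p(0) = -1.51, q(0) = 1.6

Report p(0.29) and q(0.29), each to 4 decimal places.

-0.8892, 2.5154

Heun on (p,q): k1 = f(t_n, state_n); k2 = f(t_n + h, state_n + h·k1); state_{n+1} = state_n + (h/2)·(k1 + k2).
0.000000: (-1.510000, 1.600000)
  k1 = (1.600000, 3.729700)
  predictor → (-1.046000, 2.681613)
  k2 = (2.681613, 2.583620)
  → (-0.889166, 2.515431)
(p(0.29), q(0.29)) ≈ (-0.8892, 2.5154)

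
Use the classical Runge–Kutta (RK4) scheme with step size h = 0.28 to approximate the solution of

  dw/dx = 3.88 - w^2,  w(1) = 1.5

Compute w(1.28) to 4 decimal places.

RK4: k1 = f(x_n, w_n); k2 = f(x_n + h/2, w_n + (h/2)·k1); k3 = f(x_n + h/2, w_n + (h/2)·k2); k4 = f(x_n + h, w_n + h·k3); w_{n+1} = w_n + (h/6)·(k1 + 2k2 + 2k3 + k4).
x=1.000000, w=1.500000:
  k1 = f(1.000000, 1.500000) = 1.630000
  k2 = f(1.140000, 1.728200) = 0.893325
  k3 = f(1.140000, 1.625065) = 1.239162
  k4 = f(1.280000, 1.846965) = 0.468719
  w ← 1.500000 + (0.28/6)·(k1 + 2k2 + 2k3 + k4) = 1.796972
w(1.28) ≈ 1.7970

1.7970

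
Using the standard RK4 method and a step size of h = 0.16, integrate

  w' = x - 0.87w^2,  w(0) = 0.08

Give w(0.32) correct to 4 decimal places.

RK4: k1 = f(x_n, w_n); k2 = f(x_n + h/2, w_n + (h/2)·k1); k3 = f(x_n + h/2, w_n + (h/2)·k2); k4 = f(x_n + h, w_n + h·k3); w_{n+1} = w_n + (h/6)·(k1 + 2k2 + 2k3 + k4).
x=0.000000, w=0.080000:
  k1 = f(0.000000, 0.080000) = -0.005568
  k2 = f(0.080000, 0.079555) = 0.074494
  k3 = f(0.080000, 0.085960) = 0.073572
  k4 = f(0.160000, 0.091771) = 0.152673
  w ← 0.080000 + (0.16/6)·(k1 + 2k2 + 2k3 + k4) = 0.091820
x=0.160000, w=0.091820:
  k1 = f(0.160000, 0.091820) = 0.152665
  k2 = f(0.240000, 0.104033) = 0.230584
  k3 = f(0.240000, 0.110266) = 0.229422
  k4 = f(0.320000, 0.128527) = 0.305628
  w ← 0.091820 + (0.16/6)·(k1 + 2k2 + 2k3 + k4) = 0.128574
w(0.32) ≈ 0.1286

0.1286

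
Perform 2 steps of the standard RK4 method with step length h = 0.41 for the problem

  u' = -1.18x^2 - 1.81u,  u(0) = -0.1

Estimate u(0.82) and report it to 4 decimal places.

RK4: k1 = f(x_n, u_n); k2 = f(x_n + h/2, u_n + (h/2)·k1); k3 = f(x_n + h/2, u_n + (h/2)·k2); k4 = f(x_n + h, u_n + h·k3); u_{n+1} = u_n + (h/6)·(k1 + 2k2 + 2k3 + k4).
x=0.000000, u=-0.100000:
  k1 = f(0.000000, -0.100000) = 0.181000
  k2 = f(0.205000, -0.062895) = 0.064250
  k3 = f(0.205000, -0.086829) = 0.107570
  k4 = f(0.410000, -0.055896) = -0.097186
  u ← -0.100000 + (0.41/6)·(k1 + 2k2 + 2k3 + k4) = -0.070791
x=0.410000, u=-0.070791:
  k1 = f(0.410000, -0.070791) = -0.070227
  k2 = f(0.615000, -0.085187) = -0.292117
  k3 = f(0.615000, -0.130674) = -0.209785
  k4 = f(0.820000, -0.156802) = -0.509620
  u ← -0.070791 + (0.41/6)·(k1 + 2k2 + 2k3 + k4) = -0.179007
u(0.82) ≈ -0.1790

-0.1790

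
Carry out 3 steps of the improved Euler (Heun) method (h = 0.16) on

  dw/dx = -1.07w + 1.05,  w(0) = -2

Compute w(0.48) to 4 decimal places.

Heun: k1 = f(x_n, w_n); k2 = f(x_n + h, w_n + h·k1); w_{n+1} = w_n + (h/2)·(k1 + k2).
x=0.000000, w=-2.000000:
  k1 = f(0.000000, -2.000000) = 3.190000
  k2 = f(0.160000, -1.489600) = 2.643872
  w ← -2.000000 + (0.16/2)·(3.190000 + 2.643872) = -1.533290
x=0.160000, w=-1.533290:
  k1 = f(0.160000, -1.533290) = 2.690621
  k2 = f(0.320000, -1.102791) = 2.229986
  w ← -1.533290 + (0.16/2)·(2.690621 + 2.229986) = -1.139642
x=0.320000, w=-1.139642:
  k1 = f(0.320000, -1.139642) = 2.269417
  k2 = f(0.480000, -0.776535) = 1.880892
  w ← -1.139642 + (0.16/2)·(2.269417 + 1.880892) = -0.807617
w(0.48) ≈ -0.8076

-0.8076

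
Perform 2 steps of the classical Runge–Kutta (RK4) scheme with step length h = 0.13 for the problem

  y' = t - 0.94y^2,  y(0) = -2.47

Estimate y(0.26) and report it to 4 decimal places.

RK4: k1 = f(t_n, y_n); k2 = f(t_n + h/2, y_n + (h/2)·k1); k3 = f(t_n + h/2, y_n + (h/2)·k2); k4 = f(t_n + h, y_n + h·k3); y_{n+1} = y_n + (h/6)·(k1 + 2k2 + 2k3 + k4).
t=0.000000, y=-2.470000:
  k1 = f(0.000000, -2.470000) = -5.734846
  k2 = f(0.065000, -2.842765) = -7.531434
  k3 = f(0.065000, -2.959543) = -8.168362
  k4 = f(0.130000, -3.531887) = -11.595773
  y ← -2.470000 + (0.13/6)·(k1 + 2k2 + 2k3 + k4) = -3.525821
t=0.130000, y=-3.525821:
  k1 = f(0.130000, -3.525821) = -11.555531
  k2 = f(0.195000, -4.276931) = -16.999608
  k3 = f(0.195000, -4.630796) = -19.962613
  k4 = f(0.260000, -6.120961) = -34.958194
  y ← -3.525821 + (0.13/6)·(k1 + 2k2 + 2k3 + k4) = -6.135315
y(0.26) ≈ -6.1353

-6.1353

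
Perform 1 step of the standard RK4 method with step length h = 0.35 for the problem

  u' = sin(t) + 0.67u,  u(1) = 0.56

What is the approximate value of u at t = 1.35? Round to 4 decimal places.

RK4: k1 = f(t_n, u_n); k2 = f(t_n + h/2, u_n + (h/2)·k1); k3 = f(t_n + h/2, u_n + (h/2)·k2); k4 = f(t_n + h, u_n + h·k3); u_{n+1} = u_n + (h/6)·(k1 + 2k2 + 2k3 + k4).
t=1.000000, u=0.560000:
  k1 = f(1.000000, 0.560000) = 1.216671
  k2 = f(1.175000, 0.772917) = 1.440545
  k3 = f(1.175000, 0.812095) = 1.466794
  k4 = f(1.350000, 1.073378) = 1.694886
  u ← 0.560000 + (0.35/6)·(k1 + 2k2 + 2k3 + k4) = 1.069030
u(1.35) ≈ 1.0690

1.0690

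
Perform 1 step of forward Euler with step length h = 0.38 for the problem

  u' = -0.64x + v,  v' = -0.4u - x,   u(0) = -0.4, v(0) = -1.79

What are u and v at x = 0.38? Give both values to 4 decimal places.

-1.0802, -1.7292

Euler on (u,v): u_{n+1} = u_n + h·u', v_{n+1} = v_n + h·v'.
0.000000: (-0.400000, -1.790000); f=(-1.790000, 0.160000) → (-1.080200, -1.729200)
(u(0.38), v(0.38)) ≈ (-1.0802, -1.7292)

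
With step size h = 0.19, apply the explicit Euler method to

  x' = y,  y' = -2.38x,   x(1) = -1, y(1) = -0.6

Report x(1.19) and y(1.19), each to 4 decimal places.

Euler on (x,y): x_{n+1} = x_n + h·x', y_{n+1} = y_n + h·y'.
1.000000: (-1.000000, -0.600000); f=(-0.600000, 2.380000) → (-1.114000, -0.147800)
(x(1.19), y(1.19)) ≈ (-1.1140, -0.1478)

-1.1140, -0.1478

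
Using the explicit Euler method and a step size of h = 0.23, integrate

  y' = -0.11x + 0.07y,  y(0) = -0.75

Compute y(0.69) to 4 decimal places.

Euler: y_{n+1} = y_n + h·f(x_n, y_n).
x=0.000000, y=-0.750000: f=-0.052500 → y ← -0.750000 + 0.23·(-0.052500) = -0.762075
x=0.230000, y=-0.762075: f=-0.078645 → y ← -0.762075 + 0.23·(-0.078645) = -0.780163
x=0.460000, y=-0.780163: f=-0.105211 → y ← -0.780163 + 0.23·(-0.105211) = -0.804362
y(0.69) ≈ -0.8044

-0.8044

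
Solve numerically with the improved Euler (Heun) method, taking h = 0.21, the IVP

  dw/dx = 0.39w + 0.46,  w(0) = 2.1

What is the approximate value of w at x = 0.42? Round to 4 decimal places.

2.6830

Heun: k1 = f(x_n, w_n); k2 = f(x_n + h, w_n + h·k1); w_{n+1} = w_n + (h/2)·(k1 + k2).
x=0.000000, w=2.100000:
  k1 = f(0.000000, 2.100000) = 1.279000
  k2 = f(0.210000, 2.368590) = 1.383750
  w ← 2.100000 + (0.21/2)·(1.279000 + 1.383750) = 2.379589
x=0.210000, w=2.379589:
  k1 = f(0.210000, 2.379589) = 1.388040
  k2 = f(0.420000, 2.671077) = 1.501720
  w ← 2.379589 + (0.21/2)·(1.388040 + 1.501720) = 2.683014
w(0.42) ≈ 2.6830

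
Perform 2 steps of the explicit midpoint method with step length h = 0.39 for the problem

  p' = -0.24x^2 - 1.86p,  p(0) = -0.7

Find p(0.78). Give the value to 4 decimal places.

Midpoint: k1 = f(x_n, p_n); k2 = f(x_n + h/2, p_n + (h/2)·k1); p_{n+1} = p_n + h·k2.
x=0.000000, p=-0.700000:
  k1 = f(0.000000, -0.700000) = 1.302000
  k2 = f(0.195000, -0.446110) = 0.820639
  p ← -0.700000 + 0.39·0.820639 = -0.379951
x=0.390000, p=-0.379951:
  k1 = f(0.390000, -0.379951) = 0.670205
  k2 = f(0.585000, -0.249261) = 0.381491
  p ← -0.379951 + 0.39·0.381491 = -0.231169
p(0.78) ≈ -0.2312

-0.2312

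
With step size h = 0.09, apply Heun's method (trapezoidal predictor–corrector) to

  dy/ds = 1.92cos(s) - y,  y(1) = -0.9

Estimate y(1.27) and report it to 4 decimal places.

Heun: k1 = f(s_n, y_n); k2 = f(s_n + h, y_n + h·k1); y_{n+1} = y_n + (h/2)·(k1 + k2).
s=1.000000, y=-0.900000:
  k1 = f(1.000000, -0.900000) = 1.937380
  k2 = f(1.090000, -0.725636) = 1.613608
  y ← -0.900000 + (0.09/2)·(1.937380 + 1.613608) = -0.740206
s=1.090000, y=-0.740206:
  k1 = f(1.090000, -0.740206) = 1.628177
  k2 = f(1.180000, -0.593670) = 1.325045
  y ← -0.740206 + (0.09/2)·(1.628177 + 1.325045) = -0.607311
s=1.180000, y=-0.607311:
  k1 = f(1.180000, -0.607311) = 1.338686
  k2 = f(1.270000, -0.486829) = 1.055688
  y ← -0.607311 + (0.09/2)·(1.338686 + 1.055688) = -0.499564
y(1.27) ≈ -0.4996

-0.4996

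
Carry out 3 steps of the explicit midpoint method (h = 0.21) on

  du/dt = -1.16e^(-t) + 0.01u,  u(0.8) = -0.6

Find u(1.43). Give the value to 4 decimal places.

Midpoint: k1 = f(t_n, u_n); k2 = f(t_n + h/2, u_n + (h/2)·k1); u_{n+1} = u_n + h·k2.
t=0.800000, u=-0.600000:
  k1 = f(0.800000, -0.600000) = -0.527222
  k2 = f(0.905000, -0.655358) = -0.475822
  u ← -0.600000 + 0.21·(-0.475822) = -0.699923
t=1.010000, u=-0.699923:
  k1 = f(1.010000, -0.699923) = -0.429493
  k2 = f(1.115000, -0.745019) = -0.387832
  u ← -0.699923 + 0.21·(-0.387832) = -0.781367
t=1.220000, u=-0.781367:
  k1 = f(1.220000, -0.781367) = -0.350281
  k2 = f(1.325000, -0.818147) = -0.316513
  u ← -0.781367 + 0.21·(-0.316513) = -0.847835
u(1.43) ≈ -0.8478

-0.8478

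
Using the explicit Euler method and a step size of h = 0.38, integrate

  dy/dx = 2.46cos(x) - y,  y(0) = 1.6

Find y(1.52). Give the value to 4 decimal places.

Euler: y_{n+1} = y_n + h·f(x_n, y_n).
x=0.000000, y=1.600000: f=0.860000 → y ← 1.600000 + 0.38·0.860000 = 1.926800
x=0.380000, y=1.926800: f=0.357715 → y ← 1.926800 + 0.38·0.357715 = 2.062732
x=0.760000, y=2.062732: f=-0.279635 → y ← 2.062732 + 0.38·(-0.279635) = 1.956470
x=1.140000, y=1.956470: f=-0.929188 → y ← 1.956470 + 0.38·(-0.929188) = 1.603379
y(1.52) ≈ 1.6034

1.6034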